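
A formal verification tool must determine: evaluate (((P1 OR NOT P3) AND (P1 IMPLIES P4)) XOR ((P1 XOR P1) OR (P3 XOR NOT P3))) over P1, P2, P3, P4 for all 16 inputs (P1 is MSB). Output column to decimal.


Formula: (((P1 OR NOT P3) AND (P1 IMPLIES P4)) XOR ((P1 XOR P1) OR (P3 XOR NOT P3))) over P1, P2, P3, P4 (16 rows)
Evaluate each row (bits = P1,P2,P3,P4, MSB first):
  row 0 [0000]: (((0 OR NOT 0) AND (0 IMPLIES 0)) XOR ((0 XOR 0) OR (0 XOR NOT 0))) -> 0
  row 1 [0001]: (((0 OR NOT 0) AND (0 IMPLIES 1)) XOR ((0 XOR 0) OR (0 XOR NOT 0))) -> 0
  row 2 [0010]: (((0 OR NOT 1) AND (0 IMPLIES 0)) XOR ((0 XOR 0) OR (1 XOR NOT 1))) -> 1
  row 3 [0011]: (((0 OR NOT 1) AND (0 IMPLIES 1)) XOR ((0 XOR 0) OR (1 XOR NOT 1))) -> 1
  row 4 [0100]: (((0 OR NOT 0) AND (0 IMPLIES 0)) XOR ((0 XOR 0) OR (0 XOR NOT 0))) -> 0
  row 5 [0101]: (((0 OR NOT 0) AND (0 IMPLIES 1)) XOR ((0 XOR 0) OR (0 XOR NOT 0))) -> 0
  row 6 [0110]: (((0 OR NOT 1) AND (0 IMPLIES 0)) XOR ((0 XOR 0) OR (1 XOR NOT 1))) -> 1
  row 7 [0111]: (((0 OR NOT 1) AND (0 IMPLIES 1)) XOR ((0 XOR 0) OR (1 XOR NOT 1))) -> 1
  row 8 [1000]: (((1 OR NOT 0) AND (1 IMPLIES 0)) XOR ((1 XOR 1) OR (0 XOR NOT 0))) -> 1
  row 9 [1001]: (((1 OR NOT 0) AND (1 IMPLIES 1)) XOR ((1 XOR 1) OR (0 XOR NOT 0))) -> 0
  row 10 [1010]: (((1 OR NOT 1) AND (1 IMPLIES 0)) XOR ((1 XOR 1) OR (1 XOR NOT 1))) -> 1
  row 11 [1011]: (((1 OR NOT 1) AND (1 IMPLIES 1)) XOR ((1 XOR 1) OR (1 XOR NOT 1))) -> 0
  row 12 [1100]: (((1 OR NOT 0) AND (1 IMPLIES 0)) XOR ((1 XOR 1) OR (0 XOR NOT 0))) -> 1
  row 13 [1101]: (((1 OR NOT 0) AND (1 IMPLIES 1)) XOR ((1 XOR 1) OR (0 XOR NOT 0))) -> 0
  row 14 [1110]: (((1 OR NOT 1) AND (1 IMPLIES 0)) XOR ((1 XOR 1) OR (1 XOR NOT 1))) -> 1
  row 15 [1111]: (((1 OR NOT 1) AND (1 IMPLIES 1)) XOR ((1 XOR 1) OR (1 XOR NOT 1))) -> 0
Full result column, 4 rows per line (P1,P2 fixed per line; P3,P4 runs 00..11 left to right):
  rows 0-3 [P1,P2=00]: 0011  = hex 3
  rows 4-7 [P1,P2=01]: 0011  = hex 3
  rows 8-11 [P1,P2=10]: 1010  = hex A
  rows 12-15 [P1,P2=11]: 1010  = hex A
Output column (row 0 .. row 15) = 0011001110101010
Output column grouped in 4s = 0011 0011 1010 1010 = 0x33AA
Convert to decimal digit by digit (value = value*16 + digit):
  3 -> 3
  3*16 + 3 = 51
  51*16 + 10 (A) = 826
  826*16 + 10 (A) = 13226
Decimal = 13226

13226


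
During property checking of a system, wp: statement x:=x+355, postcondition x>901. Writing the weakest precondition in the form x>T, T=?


Formula: wp(x:=E, P) = P[E/x] (substitute E for x in postcondition)
Step 1: Postcondition: x>901
Step 2: Substitute x+355 for x: x+355>901
Step 3: Solve for x: x > 901-355 = 546

546


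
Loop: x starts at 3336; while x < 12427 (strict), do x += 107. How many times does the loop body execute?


Step 1: x goes from 3336 toward 12427 by 107; the body runs while x<12427, so iterations = ceil((bound-start)/step)
Step 2: Distance=9091
Step 3: ceil(9091/107)=85

85


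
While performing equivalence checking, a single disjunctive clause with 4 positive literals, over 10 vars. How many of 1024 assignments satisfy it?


Step 1: Total=2^10=1024
Step 2: Unsat when all 4 false: 2^6=64
Step 3: Sat=1024-64=960

960


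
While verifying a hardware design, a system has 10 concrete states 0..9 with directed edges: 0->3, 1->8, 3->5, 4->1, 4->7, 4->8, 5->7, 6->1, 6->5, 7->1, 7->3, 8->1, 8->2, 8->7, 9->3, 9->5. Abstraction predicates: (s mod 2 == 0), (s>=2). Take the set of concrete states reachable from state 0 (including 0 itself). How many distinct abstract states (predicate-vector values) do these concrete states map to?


BFS from 0:
Concrete reachable: {0, 1, 2, 3, 5, 7, 8}
Abstract via predicates (s mod 2 == 0), (s>=2):
  (0,0) <- {1}
  (0,1) <- {3, 5, 7}
  (1,0) <- {0}
  (1,1) <- {2, 8}
Distinct abstract states = 4

4


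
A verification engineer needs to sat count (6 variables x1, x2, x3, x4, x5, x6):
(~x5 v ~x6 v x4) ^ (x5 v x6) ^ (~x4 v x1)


CNF with 3 clauses over 6 vars (64 assignments).
An assignment satisfies CNF iff every clause has >=1 true literal.
Check each row (bits = x1,x2,x3,x4,x5,x6; clause T/F shown):
  row 0 [000000]: clauses=TFT -> 0
  row 1 [000001]: clauses=TTT -> 1
  row 2 [000010]: clauses=TTT -> 1
  row 3 [000011]: clauses=FTT -> 0
  row 4 [000100]: clauses=TFF -> 0
  (every remaining row is evaluated the same way; all 64 results are listed next)
Full result column, 8 rows per line (x1,x2,x3 fixed per line; x4,x5,x6 runs 000..111 left to right):
  rows 0-7 [x1,x2,x3=000]: 01100000  (ones: 2)
  rows 8-15 [x1,x2,x3=001]: 01100000  (ones: 2)
  rows 16-23 [x1,x2,x3=010]: 01100000  (ones: 2)
  rows 24-31 [x1,x2,x3=011]: 01100000  (ones: 2)
  rows 32-39 [x1,x2,x3=100]: 01100111  (ones: 5)
  rows 40-47 [x1,x2,x3=101]: 01100111  (ones: 5)
  rows 48-55 [x1,x2,x3=110]: 01100111  (ones: 5)
  rows 56-63 [x1,x2,x3=111]: 01100111  (ones: 5)
Satisfying assignments = 2+2+2+2+5+5+5+5 = 28

28


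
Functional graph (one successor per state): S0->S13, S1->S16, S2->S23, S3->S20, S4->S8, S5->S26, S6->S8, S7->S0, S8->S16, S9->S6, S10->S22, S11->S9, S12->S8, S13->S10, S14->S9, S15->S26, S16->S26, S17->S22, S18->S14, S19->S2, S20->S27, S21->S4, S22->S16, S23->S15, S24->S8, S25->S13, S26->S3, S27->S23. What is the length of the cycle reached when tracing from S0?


Trace from S0 until a state repeats:
  S0 -> S13 -> S10 -> S22 -> S16 -> S26 -> S3 -> S20 -> S27 -> S23 -> S15 -> S26
S26 first seen at step 5, revisited at step 11.
Cycle length = 11 - 5 = 6

6


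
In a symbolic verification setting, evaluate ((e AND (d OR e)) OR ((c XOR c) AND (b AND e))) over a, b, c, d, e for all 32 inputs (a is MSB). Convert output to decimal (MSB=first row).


Formula: ((e AND (d OR e)) OR ((c XOR c) AND (b AND e))) over a, b, c, d, e (32 rows)
Evaluate each row (bits = a,b,c,d,e, MSB first):
  row 0 [00000]: ((0 AND (0 OR 0)) OR ((0 XOR 0) AND (0 AND 0))) -> 0
  row 1 [00001]: ((1 AND (0 OR 1)) OR ((0 XOR 0) AND (0 AND 1))) -> 1
  row 2 [00010]: ((0 AND (1 OR 0)) OR ((0 XOR 0) AND (0 AND 0))) -> 0
  row 3 [00011]: ((1 AND (1 OR 1)) OR ((0 XOR 0) AND (0 AND 1))) -> 1
  row 4 [00100]: ((0 AND (0 OR 0)) OR ((1 XOR 1) AND (0 AND 0))) -> 0
  row 5 [00101]: ((1 AND (0 OR 1)) OR ((1 XOR 1) AND (0 AND 1))) -> 1
  row 6 [00110]: ((0 AND (1 OR 0)) OR ((1 XOR 1) AND (0 AND 0))) -> 0
  row 7 [00111]: ((1 AND (1 OR 1)) OR ((1 XOR 1) AND (0 AND 1))) -> 1
  row 8 [01000]: ((0 AND (0 OR 0)) OR ((0 XOR 0) AND (1 AND 0))) -> 0
  row 9 [01001]: ((1 AND (0 OR 1)) OR ((0 XOR 0) AND (1 AND 1))) -> 1
  row 10 [01010]: ((0 AND (1 OR 0)) OR ((0 XOR 0) AND (1 AND 0))) -> 0
  row 11 [01011]: ((1 AND (1 OR 1)) OR ((0 XOR 0) AND (1 AND 1))) -> 1
  row 12 [01100]: ((0 AND (0 OR 0)) OR ((1 XOR 1) AND (1 AND 0))) -> 0
  row 13 [01101]: ((1 AND (0 OR 1)) OR ((1 XOR 1) AND (1 AND 1))) -> 1
  row 14 [01110]: ((0 AND (1 OR 0)) OR ((1 XOR 1) AND (1 AND 0))) -> 0
  row 15 [01111]: ((1 AND (1 OR 1)) OR ((1 XOR 1) AND (1 AND 1))) -> 1
  row 16 [10000]: ((0 AND (0 OR 0)) OR ((0 XOR 0) AND (0 AND 0))) -> 0
  row 17 [10001]: ((1 AND (0 OR 1)) OR ((0 XOR 0) AND (0 AND 1))) -> 1
  row 18 [10010]: ((0 AND (1 OR 0)) OR ((0 XOR 0) AND (0 AND 0))) -> 0
  row 19 [10011]: ((1 AND (1 OR 1)) OR ((0 XOR 0) AND (0 AND 1))) -> 1
  row 20 [10100]: ((0 AND (0 OR 0)) OR ((1 XOR 1) AND (0 AND 0))) -> 0
  row 21 [10101]: ((1 AND (0 OR 1)) OR ((1 XOR 1) AND (0 AND 1))) -> 1
  row 22 [10110]: ((0 AND (1 OR 0)) OR ((1 XOR 1) AND (0 AND 0))) -> 0
  row 23 [10111]: ((1 AND (1 OR 1)) OR ((1 XOR 1) AND (0 AND 1))) -> 1
  row 24 [11000]: ((0 AND (0 OR 0)) OR ((0 XOR 0) AND (1 AND 0))) -> 0
  row 25 [11001]: ((1 AND (0 OR 1)) OR ((0 XOR 0) AND (1 AND 1))) -> 1
  row 26 [11010]: ((0 AND (1 OR 0)) OR ((0 XOR 0) AND (1 AND 0))) -> 0
  row 27 [11011]: ((1 AND (1 OR 1)) OR ((0 XOR 0) AND (1 AND 1))) -> 1
  row 28 [11100]: ((0 AND (0 OR 0)) OR ((1 XOR 1) AND (1 AND 0))) -> 0
  row 29 [11101]: ((1 AND (0 OR 1)) OR ((1 XOR 1) AND (1 AND 1))) -> 1
  row 30 [11110]: ((0 AND (1 OR 0)) OR ((1 XOR 1) AND (1 AND 0))) -> 0
  row 31 [11111]: ((1 AND (1 OR 1)) OR ((1 XOR 1) AND (1 AND 1))) -> 1
Full result column, 4 rows per line (a,b,c fixed per line; d,e runs 00..11 left to right):
  rows 0-3 [a,b,c=000]: 0101  = hex 5
  rows 4-7 [a,b,c=001]: 0101  = hex 5
  rows 8-11 [a,b,c=010]: 0101  = hex 5
  rows 12-15 [a,b,c=011]: 0101  = hex 5
  rows 16-19 [a,b,c=100]: 0101  = hex 5
  rows 20-23 [a,b,c=101]: 0101  = hex 5
  rows 24-27 [a,b,c=110]: 0101  = hex 5
  rows 28-31 [a,b,c=111]: 0101  = hex 5
Output column (row 0 .. row 31) = 01010101010101010101010101010101
Output column grouped in 4s = 0101 0101 0101 0101 0101 0101 0101 0101 = 0x55555555
Convert to decimal digit by digit (value = value*16 + digit):
  5 -> 5
  5*16 + 5 = 85
  85*16 + 5 = 1365
  1365*16 + 5 = 21845
  21845*16 + 5 = 349525
  349525*16 + 5 = 5592405
  5592405*16 + 5 = 89478485
  89478485*16 + 5 = 1431655765
Decimal = 1431655765

1431655765


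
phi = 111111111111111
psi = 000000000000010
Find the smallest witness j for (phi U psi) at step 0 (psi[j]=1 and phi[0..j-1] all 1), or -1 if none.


(phi U psi) at 0: need smallest j with psi[j]=1 and phi[i]=1 for all i in [0,j).
Scan from step 0:
  step 0: phi=1, psi=0 -> continue
  step 1: phi=1, psi=0 -> continue
  step 2: phi=1, psi=0 -> continue
  step 3: phi=1, psi=0 -> continue
  step 13: psi=1 and phi held for [0,13) -> witness found
Witness step = 13

13


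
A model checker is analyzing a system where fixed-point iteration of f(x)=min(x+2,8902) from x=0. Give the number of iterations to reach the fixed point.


Step 1: x=0, cap=8902, increment=2
Step 2: x grows by 2 each step until capped at 8902; fixed point is x=8902
Step 3: iterations = ceil(8902/2) = 4451

4451


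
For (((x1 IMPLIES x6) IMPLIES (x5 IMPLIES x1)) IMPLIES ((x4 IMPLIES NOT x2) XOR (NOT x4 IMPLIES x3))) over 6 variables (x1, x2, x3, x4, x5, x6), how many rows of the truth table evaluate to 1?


Formula: (((x1 IMPLIES x6) IMPLIES (x5 IMPLIES x1)) IMPLIES ((x4 IMPLIES NOT x2) XOR (NOT x4 IMPLIES x3))) over 6 vars (64 rows)
Evaluate each row (x1, x2, x3, x4, x5, x6 as bits, MSB first):
  row 0 [000000]: (((0 IMPLIES 0) IMPLIES (0 IMPLIES 0)) IMPLIES ((0 IMPLIES NOT 0) XOR (NOT 0 IMPLIES 0))) -> 1
  row 1 [000001]: (((0 IMPLIES 1) IMPLIES (0 IMPLIES 0)) IMPLIES ((0 IMPLIES NOT 0) XOR (NOT 0 IMPLIES 0))) -> 1
  row 2 [000010]: (((0 IMPLIES 0) IMPLIES (1 IMPLIES 0)) IMPLIES ((0 IMPLIES NOT 0) XOR (NOT 0 IMPLIES 0))) -> 1
  row 3 [000011]: (((0 IMPLIES 1) IMPLIES (1 IMPLIES 0)) IMPLIES ((0 IMPLIES NOT 0) XOR (NOT 0 IMPLIES 0))) -> 1
  row 4 [000100]: (((0 IMPLIES 0) IMPLIES (0 IMPLIES 0)) IMPLIES ((1 IMPLIES NOT 0) XOR (NOT 1 IMPLIES 0))) -> 0
  (every remaining row is evaluated the same way; all 64 results are listed next)
Full result column, 8 rows per line (x1,x2,x3 fixed per line; x4,x5,x6 runs 000..111 left to right):
  rows 0-7 [x1,x2,x3=000]: 11110011  (ones: 6)
  rows 8-15 [x1,x2,x3=001]: 00110011  (ones: 4)
  rows 16-23 [x1,x2,x3=010]: 11111111  (ones: 8)
  rows 24-31 [x1,x2,x3=011]: 00111111  (ones: 6)
  rows 32-39 [x1,x2,x3=100]: 11110000  (ones: 4)
  rows 40-47 [x1,x2,x3=101]: 00000000  (ones: 0)
  rows 48-55 [x1,x2,x3=110]: 11111111  (ones: 8)
  rows 56-63 [x1,x2,x3=111]: 00001111  (ones: 4)
Count of 1-rows = 6+4+8+6+4+0+8+4 = 40

40


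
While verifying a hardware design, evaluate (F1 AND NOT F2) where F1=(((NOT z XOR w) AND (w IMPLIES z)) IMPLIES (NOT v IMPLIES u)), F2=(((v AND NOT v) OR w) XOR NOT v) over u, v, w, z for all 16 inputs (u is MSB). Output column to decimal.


F1 = (((NOT z XOR w) AND (w IMPLIES z)) IMPLIES (NOT v IMPLIES u))
F2 = (((v AND NOT v) OR w) XOR NOT v)
Counterexample to F1=>F2 is where F1=1 and F2=0.
Evaluate each row (bits = u,v,w,z, MSB first):
  row 0 [0000]: F1=0 F2=1 -> F1&~F2 -> 0
  row 1 [0001]: F1=1 F2=1 -> F1&~F2 -> 0
  row 2 [0010]: F1=1 F2=0 -> F1&~F2 -> 1
  row 3 [0011]: F1=0 F2=0 -> F1&~F2 -> 0
  row 4 [0100]: F1=1 F2=0 -> F1&~F2 -> 1
  row 5 [0101]: F1=1 F2=0 -> F1&~F2 -> 1
  row 6 [0110]: F1=1 F2=1 -> F1&~F2 -> 0
  row 7 [0111]: F1=1 F2=1 -> F1&~F2 -> 0
  row 8 [1000]: F1=1 F2=1 -> F1&~F2 -> 0
  row 9 [1001]: F1=1 F2=1 -> F1&~F2 -> 0
  row 10 [1010]: F1=1 F2=0 -> F1&~F2 -> 1
  row 11 [1011]: F1=1 F2=0 -> F1&~F2 -> 1
  row 12 [1100]: F1=1 F2=0 -> F1&~F2 -> 1
  row 13 [1101]: F1=1 F2=0 -> F1&~F2 -> 1
  row 14 [1110]: F1=1 F2=1 -> F1&~F2 -> 0
  row 15 [1111]: F1=1 F2=1 -> F1&~F2 -> 0
Full result column, 4 rows per line (u,v fixed per line; w,z runs 00..11 left to right):
  rows 0-3 [u,v=00]: 0010  = hex 2
  rows 4-7 [u,v=01]: 1100  = hex C
  rows 8-11 [u,v=10]: 0011  = hex 3
  rows 12-15 [u,v=11]: 1100  = hex C
Counterexample vector (row 0 .. row 15) = 0010110000111100
Output column grouped in 4s = 0010 1100 0011 1100 = 0x2C3C
Convert to decimal digit by digit (value = value*16 + digit):
  2 -> 2
  2*16 + 12 (C) = 44
  44*16 + 3 = 707
  707*16 + 12 (C) = 11324
Decimal = 11324

11324


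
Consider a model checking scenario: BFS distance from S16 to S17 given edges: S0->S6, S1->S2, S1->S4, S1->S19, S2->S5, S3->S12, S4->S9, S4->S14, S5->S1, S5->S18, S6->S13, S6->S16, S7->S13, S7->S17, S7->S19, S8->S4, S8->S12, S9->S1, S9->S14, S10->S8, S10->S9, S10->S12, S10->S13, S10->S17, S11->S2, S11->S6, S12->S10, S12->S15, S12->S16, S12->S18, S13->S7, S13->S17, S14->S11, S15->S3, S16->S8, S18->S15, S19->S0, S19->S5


BFS layer-by-layer from S16:
  dist 0: {S16}
  dist 1: {S8}
  dist 2: {S4, S12}
  dist 3: {S9, S10, S14, S15, S18}
  dist 4: {S1, S3, S11, S13, S17}
  -> S17 reached at distance 4
Shortest path length = 4

4


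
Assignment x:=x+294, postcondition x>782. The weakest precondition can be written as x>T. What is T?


Formula: wp(x:=E, P) = P[E/x] (substitute E for x in postcondition)
Step 1: Postcondition: x>782
Step 2: Substitute x+294 for x: x+294>782
Step 3: Solve for x: x > 782-294 = 488

488


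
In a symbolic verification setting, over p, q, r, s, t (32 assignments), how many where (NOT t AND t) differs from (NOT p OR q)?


F1 = (NOT t AND t)
F2 = (NOT p OR q)
Evaluate both on each of 32 rows (bits = p,q,r,s,t):
  row 0 [00000]: F1=0 F2=1 (differ) -> 1
  row 1 [00001]: F1=0 F2=1 (differ) -> 1
  row 2 [00010]: F1=0 F2=1 (differ) -> 1
  row 3 [00011]: F1=0 F2=1 (differ) -> 1
  row 4 [00100]: F1=0 F2=1 (differ) -> 1
  row 5 [00101]: F1=0 F2=1 (differ) -> 1
  row 6 [00110]: F1=0 F2=1 (differ) -> 1
  row 7 [00111]: F1=0 F2=1 (differ) -> 1
  row 8 [01000]: F1=0 F2=1 (differ) -> 1
  row 9 [01001]: F1=0 F2=1 (differ) -> 1
  row 10 [01010]: F1=0 F2=1 (differ) -> 1
  row 11 [01011]: F1=0 F2=1 (differ) -> 1
  row 12 [01100]: F1=0 F2=1 (differ) -> 1
  row 13 [01101]: F1=0 F2=1 (differ) -> 1
  row 14 [01110]: F1=0 F2=1 (differ) -> 1
  row 15 [01111]: F1=0 F2=1 (differ) -> 1
  row 16 [10000]: F1=0 F2=0 -> 0
  row 17 [10001]: F1=0 F2=0 -> 0
  row 18 [10010]: F1=0 F2=0 -> 0
  row 19 [10011]: F1=0 F2=0 -> 0
  row 20 [10100]: F1=0 F2=0 -> 0
  row 21 [10101]: F1=0 F2=0 -> 0
  row 22 [10110]: F1=0 F2=0 -> 0
  row 23 [10111]: F1=0 F2=0 -> 0
  row 24 [11000]: F1=0 F2=1 (differ) -> 1
  row 25 [11001]: F1=0 F2=1 (differ) -> 1
  row 26 [11010]: F1=0 F2=1 (differ) -> 1
  row 27 [11011]: F1=0 F2=1 (differ) -> 1
  row 28 [11100]: F1=0 F2=1 (differ) -> 1
  row 29 [11101]: F1=0 F2=1 (differ) -> 1
  row 30 [11110]: F1=0 F2=1 (differ) -> 1
  row 31 [11111]: F1=0 F2=1 (differ) -> 1
Full result column, 8 rows per line (p,q fixed per line; r,s,t runs 000..111 left to right):
  rows 0-7 [p,q=00]: 11111111  (ones: 8)
  rows 8-15 [p,q=01]: 11111111  (ones: 8)
  rows 16-23 [p,q=10]: 00000000  (ones: 0)
  rows 24-31 [p,q=11]: 11111111  (ones: 8)
Disagreements = 8+8+0+8 = 24

24


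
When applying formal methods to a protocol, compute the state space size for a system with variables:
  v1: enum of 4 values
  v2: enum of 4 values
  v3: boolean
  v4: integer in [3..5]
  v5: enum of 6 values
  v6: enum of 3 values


State space = product of domain sizes of all variables.
Domain sizes:
  v1 (enum of 4 values): 4
  v2 (enum of 4 values): 4
  v3 (boolean): 2
  v4 (integer in [3..5]): 3
  v5 (enum of 6 values): 6
  v6 (enum of 3 values): 3
Product = 4 * 4 * 2 * 3 * 6 * 3 = 1728

1728


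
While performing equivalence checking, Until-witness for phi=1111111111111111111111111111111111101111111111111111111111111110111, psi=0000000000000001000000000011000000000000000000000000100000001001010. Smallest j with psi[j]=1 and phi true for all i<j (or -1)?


(phi U psi) at 0: need smallest j with psi[j]=1 and phi[i]=1 for all i in [0,j).
Scan from step 0:
  step 0: phi=1, psi=0 -> continue
  step 1: phi=1, psi=0 -> continue
  step 2: phi=1, psi=0 -> continue
  step 3: phi=1, psi=0 -> continue
  step 15: psi=1 and phi held for [0,15) -> witness found
Witness step = 15

15


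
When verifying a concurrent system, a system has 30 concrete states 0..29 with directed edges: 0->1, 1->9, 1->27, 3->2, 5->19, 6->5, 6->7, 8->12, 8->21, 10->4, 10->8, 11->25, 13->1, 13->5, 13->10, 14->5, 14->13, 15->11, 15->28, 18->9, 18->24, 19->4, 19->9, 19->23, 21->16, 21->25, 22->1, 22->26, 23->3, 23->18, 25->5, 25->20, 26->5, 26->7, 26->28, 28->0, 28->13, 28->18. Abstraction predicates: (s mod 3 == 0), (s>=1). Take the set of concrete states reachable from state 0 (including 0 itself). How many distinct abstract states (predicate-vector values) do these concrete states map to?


BFS from 0:
Concrete reachable: {0, 1, 9, 27}
Abstract via predicates (s mod 3 == 0), (s>=1):
  (0,1) <- {1}
  (1,0) <- {0}
  (1,1) <- {9, 27}
Distinct abstract states = 3

3


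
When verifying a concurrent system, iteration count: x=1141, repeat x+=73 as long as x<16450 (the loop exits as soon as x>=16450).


Step 1: x goes from 1141 toward 16450 by 73; the body runs while x<16450, so iterations = ceil((bound-start)/step)
Step 2: Distance=15309
Step 3: ceil(15309/73)=210

210


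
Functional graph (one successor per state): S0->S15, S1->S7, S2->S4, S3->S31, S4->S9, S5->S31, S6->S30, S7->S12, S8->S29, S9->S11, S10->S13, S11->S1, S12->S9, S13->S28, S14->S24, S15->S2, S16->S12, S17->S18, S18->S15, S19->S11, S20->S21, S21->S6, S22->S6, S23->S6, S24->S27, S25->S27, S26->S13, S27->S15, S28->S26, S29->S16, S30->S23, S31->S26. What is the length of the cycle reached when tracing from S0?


Trace from S0 until a state repeats:
  S0 -> S15 -> S2 -> S4 -> S9 -> S11 -> S1 -> S7 -> S12 -> S9
S9 first seen at step 4, revisited at step 9.
Cycle length = 9 - 4 = 5

5


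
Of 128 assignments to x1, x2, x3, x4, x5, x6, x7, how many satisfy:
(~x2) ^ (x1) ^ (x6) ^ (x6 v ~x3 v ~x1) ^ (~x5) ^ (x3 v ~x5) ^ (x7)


CNF with 7 clauses over 7 vars (128 assignments).
An assignment satisfies CNF iff every clause has >=1 true literal.
Check each row (bits = x1,x2,x3,x4,x5,x6,x7; clause T/F shown):
  row 0 [0000000]: clauses=TFFTTTF -> 0
  row 1 [0000001]: clauses=TFFTTTT -> 0
  row 2 [0000010]: clauses=TFTTTTF -> 0
  row 3 [0000011]: clauses=TFTTTTT -> 0
  row 4 [0000100]: clauses=TFFTFFF -> 0
  (every remaining row is evaluated the same way; all 128 results are listed next)
Full result column, 8 rows per line (x1,x2,x3,x4 fixed per line; x5,x6,x7 runs 000..111 left to right):
  rows 0-7 [x1,x2,x3,x4=0000]: 00000000  (ones: 0)
  rows 8-15 [x1,x2,x3,x4=0001]: 00000000  (ones: 0)
  rows 16-23 [x1,x2,x3,x4=0010]: 00000000  (ones: 0)
  rows 24-31 [x1,x2,x3,x4=0011]: 00000000  (ones: 0)
  rows 32-39 [x1,x2,x3,x4=0100]: 00000000  (ones: 0)
  rows 40-47 [x1,x2,x3,x4=0101]: 00000000  (ones: 0)
  rows 48-55 [x1,x2,x3,x4=0110]: 00000000  (ones: 0)
  rows 56-63 [x1,x2,x3,x4=0111]: 00000000  (ones: 0)
  rows 64-71 [x1,x2,x3,x4=1000]: 00010000  (ones: 1)
  rows 72-79 [x1,x2,x3,x4=1001]: 00010000  (ones: 1)
  rows 80-87 [x1,x2,x3,x4=1010]: 00010000  (ones: 1)
  rows 88-95 [x1,x2,x3,x4=1011]: 00010000  (ones: 1)
  rows 96-103 [x1,x2,x3,x4=1100]: 00000000  (ones: 0)
  rows 104-111 [x1,x2,x3,x4=1101]: 00000000  (ones: 0)
  rows 112-119 [x1,x2,x3,x4=1110]: 00000000  (ones: 0)
  rows 120-127 [x1,x2,x3,x4=1111]: 00000000  (ones: 0)
Satisfying assignments = 0+0+0+0+0+0+0+0+1+1+1+1+0+0+0+0 = 4

4


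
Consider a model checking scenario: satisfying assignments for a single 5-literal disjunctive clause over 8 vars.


Step 1: Total=2^8=256
Step 2: Unsat when all 5 false: 2^3=8
Step 3: Sat=256-8=248

248


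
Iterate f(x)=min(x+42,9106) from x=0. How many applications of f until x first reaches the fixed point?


Step 1: x=0, cap=9106, increment=42
Step 2: x grows by 42 each step until capped at 9106; fixed point is x=9106
Step 3: iterations = ceil(9106/42) = 217

217


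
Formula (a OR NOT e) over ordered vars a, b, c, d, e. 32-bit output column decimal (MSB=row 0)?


Formula: (a OR NOT e) over a, b, c, d, e (32 rows)
Evaluate each row (bits = a,b,c,d,e, MSB first):
  row 0 [00000]: (0 OR NOT 0) -> 1
  row 1 [00001]: (0 OR NOT 1) -> 0
  row 2 [00010]: (0 OR NOT 0) -> 1
  row 3 [00011]: (0 OR NOT 1) -> 0
  row 4 [00100]: (0 OR NOT 0) -> 1
  row 5 [00101]: (0 OR NOT 1) -> 0
  row 6 [00110]: (0 OR NOT 0) -> 1
  row 7 [00111]: (0 OR NOT 1) -> 0
  row 8 [01000]: (0 OR NOT 0) -> 1
  row 9 [01001]: (0 OR NOT 1) -> 0
  row 10 [01010]: (0 OR NOT 0) -> 1
  row 11 [01011]: (0 OR NOT 1) -> 0
  row 12 [01100]: (0 OR NOT 0) -> 1
  row 13 [01101]: (0 OR NOT 1) -> 0
  row 14 [01110]: (0 OR NOT 0) -> 1
  row 15 [01111]: (0 OR NOT 1) -> 0
  row 16 [10000]: (1 OR NOT 0) -> 1
  row 17 [10001]: (1 OR NOT 1) -> 1
  row 18 [10010]: (1 OR NOT 0) -> 1
  row 19 [10011]: (1 OR NOT 1) -> 1
  row 20 [10100]: (1 OR NOT 0) -> 1
  row 21 [10101]: (1 OR NOT 1) -> 1
  row 22 [10110]: (1 OR NOT 0) -> 1
  row 23 [10111]: (1 OR NOT 1) -> 1
  row 24 [11000]: (1 OR NOT 0) -> 1
  row 25 [11001]: (1 OR NOT 1) -> 1
  row 26 [11010]: (1 OR NOT 0) -> 1
  row 27 [11011]: (1 OR NOT 1) -> 1
  row 28 [11100]: (1 OR NOT 0) -> 1
  row 29 [11101]: (1 OR NOT 1) -> 1
  row 30 [11110]: (1 OR NOT 0) -> 1
  row 31 [11111]: (1 OR NOT 1) -> 1
Full result column, 4 rows per line (a,b,c fixed per line; d,e runs 00..11 left to right):
  rows 0-3 [a,b,c=000]: 1010  = hex A
  rows 4-7 [a,b,c=001]: 1010  = hex A
  rows 8-11 [a,b,c=010]: 1010  = hex A
  rows 12-15 [a,b,c=011]: 1010  = hex A
  rows 16-19 [a,b,c=100]: 1111  = hex F
  rows 20-23 [a,b,c=101]: 1111  = hex F
  rows 24-27 [a,b,c=110]: 1111  = hex F
  rows 28-31 [a,b,c=111]: 1111  = hex F
Output column (row 0 .. row 31) = 10101010101010101111111111111111
Output column grouped in 4s = 1010 1010 1010 1010 1111 1111 1111 1111 = 0xAAAAFFFF
Convert to decimal digit by digit (value = value*16 + digit):
  A -> 10
  10*16 + 10 (A) = 170
  170*16 + 10 (A) = 2730
  2730*16 + 10 (A) = 43690
  43690*16 + 15 (F) = 699055
  699055*16 + 15 (F) = 11184895
  11184895*16 + 15 (F) = 178958335
  178958335*16 + 15 (F) = 2863333375
Decimal = 2863333375

2863333375


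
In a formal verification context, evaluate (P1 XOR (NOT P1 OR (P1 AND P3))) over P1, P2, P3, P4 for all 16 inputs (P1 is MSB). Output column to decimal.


Formula: (P1 XOR (NOT P1 OR (P1 AND P3))) over P1, P2, P3, P4 (16 rows)
Evaluate each row (bits = P1,P2,P3,P4, MSB first):
  row 0 [0000]: (0 XOR (NOT 0 OR (0 AND 0))) -> 1
  row 1 [0001]: (0 XOR (NOT 0 OR (0 AND 0))) -> 1
  row 2 [0010]: (0 XOR (NOT 0 OR (0 AND 1))) -> 1
  row 3 [0011]: (0 XOR (NOT 0 OR (0 AND 1))) -> 1
  row 4 [0100]: (0 XOR (NOT 0 OR (0 AND 0))) -> 1
  row 5 [0101]: (0 XOR (NOT 0 OR (0 AND 0))) -> 1
  row 6 [0110]: (0 XOR (NOT 0 OR (0 AND 1))) -> 1
  row 7 [0111]: (0 XOR (NOT 0 OR (0 AND 1))) -> 1
  row 8 [1000]: (1 XOR (NOT 1 OR (1 AND 0))) -> 1
  row 9 [1001]: (1 XOR (NOT 1 OR (1 AND 0))) -> 1
  row 10 [1010]: (1 XOR (NOT 1 OR (1 AND 1))) -> 0
  row 11 [1011]: (1 XOR (NOT 1 OR (1 AND 1))) -> 0
  row 12 [1100]: (1 XOR (NOT 1 OR (1 AND 0))) -> 1
  row 13 [1101]: (1 XOR (NOT 1 OR (1 AND 0))) -> 1
  row 14 [1110]: (1 XOR (NOT 1 OR (1 AND 1))) -> 0
  row 15 [1111]: (1 XOR (NOT 1 OR (1 AND 1))) -> 0
Full result column, 4 rows per line (P1,P2 fixed per line; P3,P4 runs 00..11 left to right):
  rows 0-3 [P1,P2=00]: 1111  = hex F
  rows 4-7 [P1,P2=01]: 1111  = hex F
  rows 8-11 [P1,P2=10]: 1100  = hex C
  rows 12-15 [P1,P2=11]: 1100  = hex C
Output column (row 0 .. row 15) = 1111111111001100
Output column grouped in 4s = 1111 1111 1100 1100 = 0xFFCC
Convert to decimal digit by digit (value = value*16 + digit):
  F -> 15
  15*16 + 15 (F) = 255
  255*16 + 12 (C) = 4092
  4092*16 + 12 (C) = 65484
Decimal = 65484

65484


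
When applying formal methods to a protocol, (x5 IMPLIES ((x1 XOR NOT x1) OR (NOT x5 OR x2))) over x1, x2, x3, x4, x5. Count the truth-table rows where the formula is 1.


Formula: (x5 IMPLIES ((x1 XOR NOT x1) OR (NOT x5 OR x2))) over 5 vars (32 rows)
Evaluate each row (x1, x2, x3, x4, x5 as bits, MSB first):
  row 0 [00000]: (0 IMPLIES ((0 XOR NOT 0) OR (NOT 0 OR 0))) -> 1
  row 1 [00001]: (1 IMPLIES ((0 XOR NOT 0) OR (NOT 1 OR 0))) -> 1
  row 2 [00010]: (0 IMPLIES ((0 XOR NOT 0) OR (NOT 0 OR 0))) -> 1
  row 3 [00011]: (1 IMPLIES ((0 XOR NOT 0) OR (NOT 1 OR 0))) -> 1
  row 4 [00100]: (0 IMPLIES ((0 XOR NOT 0) OR (NOT 0 OR 0))) -> 1
  row 5 [00101]: (1 IMPLIES ((0 XOR NOT 0) OR (NOT 1 OR 0))) -> 1
  row 6 [00110]: (0 IMPLIES ((0 XOR NOT 0) OR (NOT 0 OR 0))) -> 1
  row 7 [00111]: (1 IMPLIES ((0 XOR NOT 0) OR (NOT 1 OR 0))) -> 1
  row 8 [01000]: (0 IMPLIES ((0 XOR NOT 0) OR (NOT 0 OR 1))) -> 1
  row 9 [01001]: (1 IMPLIES ((0 XOR NOT 0) OR (NOT 1 OR 1))) -> 1
  row 10 [01010]: (0 IMPLIES ((0 XOR NOT 0) OR (NOT 0 OR 1))) -> 1
  row 11 [01011]: (1 IMPLIES ((0 XOR NOT 0) OR (NOT 1 OR 1))) -> 1
  row 12 [01100]: (0 IMPLIES ((0 XOR NOT 0) OR (NOT 0 OR 1))) -> 1
  row 13 [01101]: (1 IMPLIES ((0 XOR NOT 0) OR (NOT 1 OR 1))) -> 1
  row 14 [01110]: (0 IMPLIES ((0 XOR NOT 0) OR (NOT 0 OR 1))) -> 1
  row 15 [01111]: (1 IMPLIES ((0 XOR NOT 0) OR (NOT 1 OR 1))) -> 1
  row 16 [10000]: (0 IMPLIES ((1 XOR NOT 1) OR (NOT 0 OR 0))) -> 1
  row 17 [10001]: (1 IMPLIES ((1 XOR NOT 1) OR (NOT 1 OR 0))) -> 1
  row 18 [10010]: (0 IMPLIES ((1 XOR NOT 1) OR (NOT 0 OR 0))) -> 1
  row 19 [10011]: (1 IMPLIES ((1 XOR NOT 1) OR (NOT 1 OR 0))) -> 1
  row 20 [10100]: (0 IMPLIES ((1 XOR NOT 1) OR (NOT 0 OR 0))) -> 1
  row 21 [10101]: (1 IMPLIES ((1 XOR NOT 1) OR (NOT 1 OR 0))) -> 1
  row 22 [10110]: (0 IMPLIES ((1 XOR NOT 1) OR (NOT 0 OR 0))) -> 1
  row 23 [10111]: (1 IMPLIES ((1 XOR NOT 1) OR (NOT 1 OR 0))) -> 1
  row 24 [11000]: (0 IMPLIES ((1 XOR NOT 1) OR (NOT 0 OR 1))) -> 1
  row 25 [11001]: (1 IMPLIES ((1 XOR NOT 1) OR (NOT 1 OR 1))) -> 1
  row 26 [11010]: (0 IMPLIES ((1 XOR NOT 1) OR (NOT 0 OR 1))) -> 1
  row 27 [11011]: (1 IMPLIES ((1 XOR NOT 1) OR (NOT 1 OR 1))) -> 1
  row 28 [11100]: (0 IMPLIES ((1 XOR NOT 1) OR (NOT 0 OR 1))) -> 1
  row 29 [11101]: (1 IMPLIES ((1 XOR NOT 1) OR (NOT 1 OR 1))) -> 1
  row 30 [11110]: (0 IMPLIES ((1 XOR NOT 1) OR (NOT 0 OR 1))) -> 1
  row 31 [11111]: (1 IMPLIES ((1 XOR NOT 1) OR (NOT 1 OR 1))) -> 1
Full result column, 8 rows per line (x1,x2 fixed per line; x3,x4,x5 runs 000..111 left to right):
  rows 0-7 [x1,x2=00]: 11111111  (ones: 8)
  rows 8-15 [x1,x2=01]: 11111111  (ones: 8)
  rows 16-23 [x1,x2=10]: 11111111  (ones: 8)
  rows 24-31 [x1,x2=11]: 11111111  (ones: 8)
Count of 1-rows = 8+8+8+8 = 32

32


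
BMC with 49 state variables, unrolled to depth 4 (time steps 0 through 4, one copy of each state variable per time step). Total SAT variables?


BMC unrolls to depth k, creating one copy of each state var for steps 0..k.
Step count = 4 + 1 = 5 (steps 0 through 4)
Vars per step = 49
Total = 49 * 5 = 245

245


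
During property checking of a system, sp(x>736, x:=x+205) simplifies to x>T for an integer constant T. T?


Formula: sp(P, x:=E) = exists old_x. (x = E[old_x/x]) AND P[old_x/x] (old_x is the value of x before the assignment; eliminate old_x by solving x = E[old_x/x] for old_x)
Step 1: Precondition P: x>736, i.e. old_x > 736
Step 2: Assignment gives x = old_x + 205, so old_x = x - 205
Step 3: Substitute into P: x - 205 > 736
Step 4: Simplify: x > 736+205 = 941

941


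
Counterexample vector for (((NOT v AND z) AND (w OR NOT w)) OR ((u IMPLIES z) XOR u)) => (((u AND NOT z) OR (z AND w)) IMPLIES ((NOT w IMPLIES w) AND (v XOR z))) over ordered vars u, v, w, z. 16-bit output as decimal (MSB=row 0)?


F1 = (((NOT v AND z) AND (w OR NOT w)) OR ((u IMPLIES z) XOR u))
F2 = (((u AND NOT z) OR (z AND w)) IMPLIES ((NOT w IMPLIES w) AND (v XOR z)))
Counterexample to F1=>F2 is where F1=1 and F2=0.
Evaluate each row (bits = u,v,w,z, MSB first):
  row 0 [0000]: F1=1 F2=1 -> F1&~F2 -> 0
  row 1 [0001]: F1=1 F2=1 -> F1&~F2 -> 0
  row 2 [0010]: F1=1 F2=1 -> F1&~F2 -> 0
  row 3 [0011]: F1=1 F2=1 -> F1&~F2 -> 0
  row 4 [0100]: F1=1 F2=1 -> F1&~F2 -> 0
  row 5 [0101]: F1=1 F2=1 -> F1&~F2 -> 0
  row 6 [0110]: F1=1 F2=1 -> F1&~F2 -> 0
  row 7 [0111]: F1=1 F2=0 -> F1&~F2 -> 1
  row 8 [1000]: F1=1 F2=0 -> F1&~F2 -> 1
  row 9 [1001]: F1=1 F2=1 -> F1&~F2 -> 0
  row 10 [1010]: F1=1 F2=0 -> F1&~F2 -> 1
  row 11 [1011]: F1=1 F2=1 -> F1&~F2 -> 0
  row 12 [1100]: F1=1 F2=0 -> F1&~F2 -> 1
  row 13 [1101]: F1=0 F2=1 -> F1&~F2 -> 0
  row 14 [1110]: F1=1 F2=1 -> F1&~F2 -> 0
  row 15 [1111]: F1=0 F2=0 -> F1&~F2 -> 0
Full result column, 4 rows per line (u,v fixed per line; w,z runs 00..11 left to right):
  rows 0-3 [u,v=00]: 0000  = hex 0
  rows 4-7 [u,v=01]: 0001  = hex 1
  rows 8-11 [u,v=10]: 1010  = hex A
  rows 12-15 [u,v=11]: 1000  = hex 8
Counterexample vector (row 0 .. row 15) = 0000000110101000
Output column grouped in 4s = 0000 0001 1010 1000 = 0x01A8
Convert to decimal digit by digit (value = value*16 + digit):
  0 -> 0
  0*16 + 1 = 1
  1*16 + 10 (A) = 26
  26*16 + 8 = 424
Decimal = 424

424


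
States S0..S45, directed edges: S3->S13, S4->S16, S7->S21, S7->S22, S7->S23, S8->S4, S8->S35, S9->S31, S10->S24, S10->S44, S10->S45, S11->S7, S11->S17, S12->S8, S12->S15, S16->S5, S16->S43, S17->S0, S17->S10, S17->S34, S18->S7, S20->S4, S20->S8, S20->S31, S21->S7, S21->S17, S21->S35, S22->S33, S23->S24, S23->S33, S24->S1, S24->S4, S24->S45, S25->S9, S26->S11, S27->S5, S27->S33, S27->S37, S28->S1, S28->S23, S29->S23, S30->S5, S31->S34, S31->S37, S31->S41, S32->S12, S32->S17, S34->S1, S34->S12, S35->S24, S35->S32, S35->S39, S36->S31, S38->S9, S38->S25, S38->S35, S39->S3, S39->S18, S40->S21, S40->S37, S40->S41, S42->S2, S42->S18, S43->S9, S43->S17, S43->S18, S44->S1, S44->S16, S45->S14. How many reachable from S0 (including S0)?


BFS from S0:
  layer 0: {S0}
Reachable set: {S0}
Count = 1

1


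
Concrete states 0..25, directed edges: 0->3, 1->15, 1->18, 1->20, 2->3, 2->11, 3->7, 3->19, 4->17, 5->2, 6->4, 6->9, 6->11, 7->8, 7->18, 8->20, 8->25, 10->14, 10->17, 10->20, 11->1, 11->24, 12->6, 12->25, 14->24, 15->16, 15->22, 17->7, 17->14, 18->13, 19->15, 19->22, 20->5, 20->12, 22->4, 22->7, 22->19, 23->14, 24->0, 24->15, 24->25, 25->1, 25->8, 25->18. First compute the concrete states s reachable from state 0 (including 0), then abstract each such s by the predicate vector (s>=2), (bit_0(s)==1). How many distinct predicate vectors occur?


BFS from 0:
Concrete reachable: {0, 1, 2, 3, 4, 5, 6, 7, 8, 9, 11, 12, 13, 14, 15, 16, 17, 18, 19, 20, 22, 24, 25}
Abstract via predicates (s>=2), (bit_0(s)==1):
  (0,0) <- {0}
  (0,1) <- {1}
  (1,0) <- {2, 4, 6, 8, 12, 14, 16, 18, 20, 22, 24}
  (1,1) <- {3, 5, 7, 9, 11, 13, 15, 17, 19, 25}
Distinct abstract states = 4

4


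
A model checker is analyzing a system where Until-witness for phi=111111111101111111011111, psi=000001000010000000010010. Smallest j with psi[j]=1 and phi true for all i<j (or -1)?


(phi U psi) at 0: need smallest j with psi[j]=1 and phi[i]=1 for all i in [0,j).
Scan from step 0:
  step 0: phi=1, psi=0 -> continue
  step 1: phi=1, psi=0 -> continue
  step 2: phi=1, psi=0 -> continue
  step 3: phi=1, psi=0 -> continue
  step 5: psi=1 and phi held for [0,5) -> witness found
Witness step = 5

5


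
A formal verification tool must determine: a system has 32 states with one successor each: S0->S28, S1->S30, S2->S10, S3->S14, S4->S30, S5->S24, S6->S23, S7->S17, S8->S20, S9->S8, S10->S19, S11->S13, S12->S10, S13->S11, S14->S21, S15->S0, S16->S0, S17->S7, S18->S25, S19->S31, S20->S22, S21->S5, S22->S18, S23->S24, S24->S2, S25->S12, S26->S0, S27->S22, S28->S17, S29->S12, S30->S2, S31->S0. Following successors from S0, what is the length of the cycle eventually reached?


Trace from S0 until a state repeats:
  S0 -> S28 -> S17 -> S7 -> S17
S17 first seen at step 2, revisited at step 4.
Cycle length = 4 - 2 = 2

2


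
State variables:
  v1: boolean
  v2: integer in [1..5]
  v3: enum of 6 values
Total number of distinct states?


State space = product of domain sizes of all variables.
Domain sizes:
  v1 (boolean): 2
  v2 (integer in [1..5]): 5
  v3 (enum of 6 values): 6
Product = 2 * 5 * 6 = 60

60


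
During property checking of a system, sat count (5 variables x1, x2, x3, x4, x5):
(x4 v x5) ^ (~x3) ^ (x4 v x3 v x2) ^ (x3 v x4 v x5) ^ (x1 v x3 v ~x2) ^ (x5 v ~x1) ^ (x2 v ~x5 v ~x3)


CNF with 7 clauses over 5 vars (32 assignments).
An assignment satisfies CNF iff every clause has >=1 true literal.
Check each row (bits = x1,x2,x3,x4,x5; clause T/F shown):
  row 0 [00000]: clauses=FTFFTTT -> 0
  row 1 [00001]: clauses=TTFTTTT -> 0
  row 2 [00010]: clauses=TTTTTTT -> 1
  row 3 [00011]: clauses=TTTTTTT -> 1
  row 4 [00100]: clauses=FFTTTTT -> 0
  row 5 [00101]: clauses=TFTTTTF -> 0
  row 6 [00110]: clauses=TFTTTTT -> 0
  row 7 [00111]: clauses=TFTTTTF -> 0
  row 8 [01000]: clauses=FTTFFTT -> 0
  row 9 [01001]: clauses=TTTTFTT -> 0
  row 10 [01010]: clauses=TTTTFTT -> 0
  row 11 [01011]: clauses=TTTTFTT -> 0
  row 12 [01100]: clauses=FFTTTTT -> 0
  row 13 [01101]: clauses=TFTTTTT -> 0
  row 14 [01110]: clauses=TFTTTTT -> 0
  row 15 [01111]: clauses=TFTTTTT -> 0
  row 16 [10000]: clauses=FTFFTFT -> 0
  row 17 [10001]: clauses=TTFTTTT -> 0
  row 18 [10010]: clauses=TTTTTFT -> 0
  row 19 [10011]: clauses=TTTTTTT -> 1
  row 20 [10100]: clauses=FFTTTFT -> 0
  row 21 [10101]: clauses=TFTTTTF -> 0
  row 22 [10110]: clauses=TFTTTFT -> 0
  row 23 [10111]: clauses=TFTTTTF -> 0
  row 24 [11000]: clauses=FTTFTFT -> 0
  row 25 [11001]: clauses=TTTTTTT -> 1
  row 26 [11010]: clauses=TTTTTFT -> 0
  row 27 [11011]: clauses=TTTTTTT -> 1
  row 28 [11100]: clauses=FFTTTFT -> 0
  row 29 [11101]: clauses=TFTTTTT -> 0
  row 30 [11110]: clauses=TFTTTFT -> 0
  row 31 [11111]: clauses=TFTTTTT -> 0
Full result column, 8 rows per line (x1,x2 fixed per line; x3,x4,x5 runs 000..111 left to right):
  rows 0-7 [x1,x2=00]: 00110000  (ones: 2)
  rows 8-15 [x1,x2=01]: 00000000  (ones: 0)
  rows 16-23 [x1,x2=10]: 00010000  (ones: 1)
  rows 24-31 [x1,x2=11]: 01010000  (ones: 2)
Satisfying assignments = 2+0+1+2 = 5

5


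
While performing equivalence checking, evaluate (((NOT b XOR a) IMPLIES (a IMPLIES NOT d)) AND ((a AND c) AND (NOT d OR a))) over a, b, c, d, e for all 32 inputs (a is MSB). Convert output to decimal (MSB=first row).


Formula: (((NOT b XOR a) IMPLIES (a IMPLIES NOT d)) AND ((a AND c) AND (NOT d OR a))) over a, b, c, d, e (32 rows)
Evaluate each row (bits = a,b,c,d,e, MSB first):
  row 0 [00000]: (((NOT 0 XOR 0) IMPLIES (0 IMPLIES NOT 0)) AND ((0 AND 0) AND (NOT 0 OR 0))) -> 0
  row 1 [00001]: (((NOT 0 XOR 0) IMPLIES (0 IMPLIES NOT 0)) AND ((0 AND 0) AND (NOT 0 OR 0))) -> 0
  row 2 [00010]: (((NOT 0 XOR 0) IMPLIES (0 IMPLIES NOT 1)) AND ((0 AND 0) AND (NOT 1 OR 0))) -> 0
  row 3 [00011]: (((NOT 0 XOR 0) IMPLIES (0 IMPLIES NOT 1)) AND ((0 AND 0) AND (NOT 1 OR 0))) -> 0
  row 4 [00100]: (((NOT 0 XOR 0) IMPLIES (0 IMPLIES NOT 0)) AND ((0 AND 1) AND (NOT 0 OR 0))) -> 0
  row 5 [00101]: (((NOT 0 XOR 0) IMPLIES (0 IMPLIES NOT 0)) AND ((0 AND 1) AND (NOT 0 OR 0))) -> 0
  row 6 [00110]: (((NOT 0 XOR 0) IMPLIES (0 IMPLIES NOT 1)) AND ((0 AND 1) AND (NOT 1 OR 0))) -> 0
  row 7 [00111]: (((NOT 0 XOR 0) IMPLIES (0 IMPLIES NOT 1)) AND ((0 AND 1) AND (NOT 1 OR 0))) -> 0
  row 8 [01000]: (((NOT 1 XOR 0) IMPLIES (0 IMPLIES NOT 0)) AND ((0 AND 0) AND (NOT 0 OR 0))) -> 0
  row 9 [01001]: (((NOT 1 XOR 0) IMPLIES (0 IMPLIES NOT 0)) AND ((0 AND 0) AND (NOT 0 OR 0))) -> 0
  row 10 [01010]: (((NOT 1 XOR 0) IMPLIES (0 IMPLIES NOT 1)) AND ((0 AND 0) AND (NOT 1 OR 0))) -> 0
  row 11 [01011]: (((NOT 1 XOR 0) IMPLIES (0 IMPLIES NOT 1)) AND ((0 AND 0) AND (NOT 1 OR 0))) -> 0
  row 12 [01100]: (((NOT 1 XOR 0) IMPLIES (0 IMPLIES NOT 0)) AND ((0 AND 1) AND (NOT 0 OR 0))) -> 0
  row 13 [01101]: (((NOT 1 XOR 0) IMPLIES (0 IMPLIES NOT 0)) AND ((0 AND 1) AND (NOT 0 OR 0))) -> 0
  row 14 [01110]: (((NOT 1 XOR 0) IMPLIES (0 IMPLIES NOT 1)) AND ((0 AND 1) AND (NOT 1 OR 0))) -> 0
  row 15 [01111]: (((NOT 1 XOR 0) IMPLIES (0 IMPLIES NOT 1)) AND ((0 AND 1) AND (NOT 1 OR 0))) -> 0
  row 16 [10000]: (((NOT 0 XOR 1) IMPLIES (1 IMPLIES NOT 0)) AND ((1 AND 0) AND (NOT 0 OR 1))) -> 0
  row 17 [10001]: (((NOT 0 XOR 1) IMPLIES (1 IMPLIES NOT 0)) AND ((1 AND 0) AND (NOT 0 OR 1))) -> 0
  row 18 [10010]: (((NOT 0 XOR 1) IMPLIES (1 IMPLIES NOT 1)) AND ((1 AND 0) AND (NOT 1 OR 1))) -> 0
  row 19 [10011]: (((NOT 0 XOR 1) IMPLIES (1 IMPLIES NOT 1)) AND ((1 AND 0) AND (NOT 1 OR 1))) -> 0
  row 20 [10100]: (((NOT 0 XOR 1) IMPLIES (1 IMPLIES NOT 0)) AND ((1 AND 1) AND (NOT 0 OR 1))) -> 1
  row 21 [10101]: (((NOT 0 XOR 1) IMPLIES (1 IMPLIES NOT 0)) AND ((1 AND 1) AND (NOT 0 OR 1))) -> 1
  row 22 [10110]: (((NOT 0 XOR 1) IMPLIES (1 IMPLIES NOT 1)) AND ((1 AND 1) AND (NOT 1 OR 1))) -> 1
  row 23 [10111]: (((NOT 0 XOR 1) IMPLIES (1 IMPLIES NOT 1)) AND ((1 AND 1) AND (NOT 1 OR 1))) -> 1
  row 24 [11000]: (((NOT 1 XOR 1) IMPLIES (1 IMPLIES NOT 0)) AND ((1 AND 0) AND (NOT 0 OR 1))) -> 0
  row 25 [11001]: (((NOT 1 XOR 1) IMPLIES (1 IMPLIES NOT 0)) AND ((1 AND 0) AND (NOT 0 OR 1))) -> 0
  row 26 [11010]: (((NOT 1 XOR 1) IMPLIES (1 IMPLIES NOT 1)) AND ((1 AND 0) AND (NOT 1 OR 1))) -> 0
  row 27 [11011]: (((NOT 1 XOR 1) IMPLIES (1 IMPLIES NOT 1)) AND ((1 AND 0) AND (NOT 1 OR 1))) -> 0
  row 28 [11100]: (((NOT 1 XOR 1) IMPLIES (1 IMPLIES NOT 0)) AND ((1 AND 1) AND (NOT 0 OR 1))) -> 1
  row 29 [11101]: (((NOT 1 XOR 1) IMPLIES (1 IMPLIES NOT 0)) AND ((1 AND 1) AND (NOT 0 OR 1))) -> 1
  row 30 [11110]: (((NOT 1 XOR 1) IMPLIES (1 IMPLIES NOT 1)) AND ((1 AND 1) AND (NOT 1 OR 1))) -> 0
  row 31 [11111]: (((NOT 1 XOR 1) IMPLIES (1 IMPLIES NOT 1)) AND ((1 AND 1) AND (NOT 1 OR 1))) -> 0
Full result column, 4 rows per line (a,b,c fixed per line; d,e runs 00..11 left to right):
  rows 0-3 [a,b,c=000]: 0000  = hex 0
  rows 4-7 [a,b,c=001]: 0000  = hex 0
  rows 8-11 [a,b,c=010]: 0000  = hex 0
  rows 12-15 [a,b,c=011]: 0000  = hex 0
  rows 16-19 [a,b,c=100]: 0000  = hex 0
  rows 20-23 [a,b,c=101]: 1111  = hex F
  rows 24-27 [a,b,c=110]: 0000  = hex 0
  rows 28-31 [a,b,c=111]: 1100  = hex C
Output column (row 0 .. row 31) = 00000000000000000000111100001100
Output column grouped in 4s = 0000 0000 0000 0000 0000 1111 0000 1100 = 0x00000F0C
Convert to decimal digit by digit (value = value*16 + digit):
  0 -> 0
  0*16 + 0 = 0
  0*16 + 0 = 0
  0*16 + 0 = 0
  0*16 + 0 = 0
  0*16 + 15 (F) = 15
  15*16 + 0 = 240
  240*16 + 12 (C) = 3852
Decimal = 3852

3852


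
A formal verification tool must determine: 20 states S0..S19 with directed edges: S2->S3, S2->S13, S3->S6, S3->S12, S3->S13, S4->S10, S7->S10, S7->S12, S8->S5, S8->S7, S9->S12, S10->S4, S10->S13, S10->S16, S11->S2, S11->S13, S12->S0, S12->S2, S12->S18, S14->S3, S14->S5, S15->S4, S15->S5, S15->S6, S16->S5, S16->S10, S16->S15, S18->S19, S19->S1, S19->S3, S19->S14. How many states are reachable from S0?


BFS from S0:
  layer 0: {S0}
Reachable set: {S0}
Count = 1

1


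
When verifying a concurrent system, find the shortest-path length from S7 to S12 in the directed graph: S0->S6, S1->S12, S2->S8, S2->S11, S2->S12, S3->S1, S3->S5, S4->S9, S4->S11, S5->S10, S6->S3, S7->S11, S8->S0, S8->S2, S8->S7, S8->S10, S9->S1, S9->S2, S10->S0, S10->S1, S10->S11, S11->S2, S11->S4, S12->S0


BFS layer-by-layer from S7:
  dist 0: {S7}
  dist 1: {S11}
  dist 2: {S2, S4}
  dist 3: {S8, S9, S12}
  -> S12 reached at distance 3
Shortest path length = 3

3


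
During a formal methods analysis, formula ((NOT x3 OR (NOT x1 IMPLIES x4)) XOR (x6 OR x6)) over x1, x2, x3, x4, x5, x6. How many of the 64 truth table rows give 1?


Formula: ((NOT x3 OR (NOT x1 IMPLIES x4)) XOR (x6 OR x6)) over 6 vars (64 rows)
Evaluate each row (x1, x2, x3, x4, x5, x6 as bits, MSB first):
  row 0 [000000]: ((NOT 0 OR (NOT 0 IMPLIES 0)) XOR (0 OR 0)) -> 1
  row 1 [000001]: ((NOT 0 OR (NOT 0 IMPLIES 0)) XOR (1 OR 1)) -> 0
  row 2 [000010]: ((NOT 0 OR (NOT 0 IMPLIES 0)) XOR (0 OR 0)) -> 1
  row 3 [000011]: ((NOT 0 OR (NOT 0 IMPLIES 0)) XOR (1 OR 1)) -> 0
  row 4 [000100]: ((NOT 0 OR (NOT 0 IMPLIES 1)) XOR (0 OR 0)) -> 1
  (every remaining row is evaluated the same way; all 64 results are listed next)
Full result column, 8 rows per line (x1,x2,x3 fixed per line; x4,x5,x6 runs 000..111 left to right):
  rows 0-7 [x1,x2,x3=000]: 10101010  (ones: 4)
  rows 8-15 [x1,x2,x3=001]: 01011010  (ones: 4)
  rows 16-23 [x1,x2,x3=010]: 10101010  (ones: 4)
  rows 24-31 [x1,x2,x3=011]: 01011010  (ones: 4)
  rows 32-39 [x1,x2,x3=100]: 10101010  (ones: 4)
  rows 40-47 [x1,x2,x3=101]: 10101010  (ones: 4)
  rows 48-55 [x1,x2,x3=110]: 10101010  (ones: 4)
  rows 56-63 [x1,x2,x3=111]: 10101010  (ones: 4)
Count of 1-rows = 4+4+4+4+4+4+4+4 = 32

32
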